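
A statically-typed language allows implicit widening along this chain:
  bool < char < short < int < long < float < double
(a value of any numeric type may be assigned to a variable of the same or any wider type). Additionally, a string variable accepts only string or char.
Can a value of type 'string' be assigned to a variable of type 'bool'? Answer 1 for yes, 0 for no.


Target variable type: bool
Source value type: string
Rule: string cannot widen to any numeric type
Result: 0

0


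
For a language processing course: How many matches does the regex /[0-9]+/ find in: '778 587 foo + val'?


Pattern: /[0-9]+/ (int literals)
Input: '778 587 foo + val'
Scanning for matches:
  Match 1: '778'
  Match 2: '587'
Total matches: 2

2


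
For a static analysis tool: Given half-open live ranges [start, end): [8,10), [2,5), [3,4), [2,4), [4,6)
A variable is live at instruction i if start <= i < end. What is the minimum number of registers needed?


Live ranges:
  Var0: [8, 10)
  Var1: [2, 5)
  Var2: [3, 4)
  Var3: [2, 4)
  Var4: [4, 6)
Sweep-line events (position, delta, active):
  pos=2 start -> active=1
  pos=2 start -> active=2
  pos=3 start -> active=3
  pos=4 end -> active=2
  pos=4 end -> active=1
  pos=4 start -> active=2
  pos=5 end -> active=1
  pos=6 end -> active=0
  pos=8 start -> active=1
  pos=10 end -> active=0
Maximum simultaneous active: 3
Minimum registers needed: 3

3


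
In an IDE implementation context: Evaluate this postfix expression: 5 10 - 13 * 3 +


Processing tokens left to right:
Push 5, Push 10
Pop 5 and 10, compute 5 - 10 = -5, push -5
Push 13
Pop -5 and 13, compute -5 * 13 = -65, push -65
Push 3
Pop -65 and 3, compute -65 + 3 = -62, push -62
Stack result: -62

-62


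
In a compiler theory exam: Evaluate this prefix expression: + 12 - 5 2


Parsing prefix expression: + 12 - 5 2
Step 1: Innermost operation '- 5 2'
  5 - 2 = 3
Step 2: Outer operation '+ 12 [3]'
  12 + 3 = 15

15


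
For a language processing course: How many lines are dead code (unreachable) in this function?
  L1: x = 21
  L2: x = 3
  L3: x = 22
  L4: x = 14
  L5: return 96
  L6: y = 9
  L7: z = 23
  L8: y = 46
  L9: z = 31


Analyzing control flow:
  L1: reachable (before return)
  L2: reachable (before return)
  L3: reachable (before return)
  L4: reachable (before return)
  L5: reachable (return statement)
  L6: DEAD (after return at L5)
  L7: DEAD (after return at L5)
  L8: DEAD (after return at L5)
  L9: DEAD (after return at L5)
Return at L5, total lines = 9
Dead lines: L6 through L9
Count: 4

4


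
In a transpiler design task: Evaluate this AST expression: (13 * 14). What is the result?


Expression: (13 * 14)
Evaluating step by step:
  13 * 14 = 182
Result: 182

182


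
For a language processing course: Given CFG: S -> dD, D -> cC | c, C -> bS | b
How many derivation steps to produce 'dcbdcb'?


Grammar: S -> dD, D -> cC | c, C -> bS | b
Deriving 'dcbdcb':
Step 1: S -> dD => dD
Step 2: D -> cC => dcC
Step 3: C -> bS => dcbS
Step 4: S -> dD => dcbdD
Step 5: D -> cC => dcbdcC
Step 6: C -> b => dcbdcb
Total derivation steps: 6

6


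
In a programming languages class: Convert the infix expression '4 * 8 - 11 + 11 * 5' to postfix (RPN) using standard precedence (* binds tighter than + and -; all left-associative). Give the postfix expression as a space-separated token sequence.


Applying the shunting-yard algorithm:
  Operand 4 -> output
  Push '*' onto operator stack -> op-stack: [*]
  Operand 8 -> output
  See '-' (prec 1); top '*' (prec 2) >= it -> pop '*' to output
  Push '-' onto operator stack -> op-stack: [-]
  Operand 11 -> output
  See '+' (prec 1); top '-' (prec 1) >= it -> pop '-' to output
  Push '+' onto operator stack -> op-stack: [+]
  Operand 11 -> output
  Push '*' onto operator stack -> op-stack: [+, *]
  Operand 5 -> output
  End of input: pop '*' to output
  End of input: pop '+' to output
Postfix result: 4 8 * 11 - 11 5 * +

4 8 * 11 - 11 5 * +


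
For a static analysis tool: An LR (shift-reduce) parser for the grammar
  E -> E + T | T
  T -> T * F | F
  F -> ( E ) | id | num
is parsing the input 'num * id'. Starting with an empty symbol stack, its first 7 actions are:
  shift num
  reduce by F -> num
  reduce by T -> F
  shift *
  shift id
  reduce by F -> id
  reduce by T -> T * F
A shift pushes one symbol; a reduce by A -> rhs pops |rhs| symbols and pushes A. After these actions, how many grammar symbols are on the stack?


Tracking the symbol stack through each action:
  Action 1: shift 'num' : push -> stack = [num] (size 1)
  Action 2: reduce by F -> num : pop 1, push F -> stack = [F] (size 1)
  Action 3: reduce by T -> F : pop 1, push T -> stack = [T] (size 1)
  Action 4: shift '*' : push -> stack = [T, *] (size 2)
  Action 5: shift 'id' : push -> stack = [T, *, id] (size 3)
  Action 6: reduce by F -> id : pop 1, push F -> stack = [T, *, F] (size 3)
  Action 7: reduce by T -> T * F : pop 3, push T -> stack = [T] (size 1)
Final stack size: 1

1


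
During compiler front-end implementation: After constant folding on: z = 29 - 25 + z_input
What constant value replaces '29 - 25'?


Identifying constant sub-expression:
  Original: z = 29 - 25 + z_input
  29 and 25 are both compile-time constants
  Evaluating: 29 - 25 = 4
  After folding: z = 4 + z_input

4


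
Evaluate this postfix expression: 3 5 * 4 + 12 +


Processing tokens left to right:
Push 3, Push 5
Pop 3 and 5, compute 3 * 5 = 15, push 15
Push 4
Pop 15 and 4, compute 15 + 4 = 19, push 19
Push 12
Pop 19 and 12, compute 19 + 12 = 31, push 31
Stack result: 31

31


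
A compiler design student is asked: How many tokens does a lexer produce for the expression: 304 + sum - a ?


Scanning '304 + sum - a'
Token 1: '304' -> integer_literal
Token 2: '+' -> operator
Token 3: 'sum' -> identifier
Token 4: '-' -> operator
Token 5: 'a' -> identifier
Total tokens: 5

5


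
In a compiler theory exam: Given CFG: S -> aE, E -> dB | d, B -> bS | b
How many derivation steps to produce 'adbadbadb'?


Grammar: S -> aE, E -> dB | d, B -> bS | b
Deriving 'adbadbadb':
Step 1: S -> aE => aE
Step 2: E -> dB => adB
Step 3: B -> bS => adbS
Step 4: S -> aE => adbaE
Step 5: E -> dB => adbadB
Step 6: B -> bS => adbadbS
Step 7: S -> aE => adbadbaE
Step 8: E -> dB => adbadbadB
Step 9: B -> b => adbadbadb
Total derivation steps: 9

9


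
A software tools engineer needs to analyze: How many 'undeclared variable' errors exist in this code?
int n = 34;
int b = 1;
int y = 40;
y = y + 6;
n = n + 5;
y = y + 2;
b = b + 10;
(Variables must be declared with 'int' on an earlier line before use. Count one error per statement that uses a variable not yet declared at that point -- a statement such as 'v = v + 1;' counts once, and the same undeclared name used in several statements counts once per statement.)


Scanning code line by line:
  Line 1: declare 'n' -> declared = ['n']
  Line 2: declare 'b' -> declared = ['b', 'n']
  Line 3: declare 'y' -> declared = ['b', 'n', 'y']
  Line 4: use 'y' -> OK (declared)
  Line 5: use 'n' -> OK (declared)
  Line 6: use 'y' -> OK (declared)
  Line 7: use 'b' -> OK (declared)
Total undeclared variable errors: 0

0


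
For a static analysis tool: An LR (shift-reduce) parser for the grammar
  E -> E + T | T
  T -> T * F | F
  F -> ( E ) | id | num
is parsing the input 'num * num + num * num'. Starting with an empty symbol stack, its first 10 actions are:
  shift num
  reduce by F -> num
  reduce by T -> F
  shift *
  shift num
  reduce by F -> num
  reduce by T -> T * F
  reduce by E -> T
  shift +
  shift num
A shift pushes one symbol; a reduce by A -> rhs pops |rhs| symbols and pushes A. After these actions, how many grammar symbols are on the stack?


Tracking the symbol stack through each action:
  Action 1: shift 'num' : push -> stack = [num] (size 1)
  Action 2: reduce by F -> num : pop 1, push F -> stack = [F] (size 1)
  Action 3: reduce by T -> F : pop 1, push T -> stack = [T] (size 1)
  Action 4: shift '*' : push -> stack = [T, *] (size 2)
  Action 5: shift 'num' : push -> stack = [T, *, num] (size 3)
  Action 6: reduce by F -> num : pop 1, push F -> stack = [T, *, F] (size 3)
  Action 7: reduce by T -> T * F : pop 3, push T -> stack = [T] (size 1)
  Action 8: reduce by E -> T : pop 1, push E -> stack = [E] (size 1)
  Action 9: shift '+' : push -> stack = [E, +] (size 2)
  Action 10: shift 'num' : push -> stack = [E, +, num] (size 3)
Final stack size: 3

3


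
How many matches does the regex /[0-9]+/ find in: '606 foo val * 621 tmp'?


Pattern: /[0-9]+/ (int literals)
Input: '606 foo val * 621 tmp'
Scanning for matches:
  Match 1: '606'
  Match 2: '621'
Total matches: 2

2


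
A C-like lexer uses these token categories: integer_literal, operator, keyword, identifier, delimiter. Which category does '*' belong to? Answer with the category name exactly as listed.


Token: '*'
Checking categories:
  identifier: no
  integer_literal: no
  operator: YES
  keyword: no
  delimiter: no
Category: operator

operator


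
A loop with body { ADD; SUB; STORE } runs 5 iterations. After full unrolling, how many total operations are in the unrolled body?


Loop body operations: ADD, SUB, STORE (3 ops per iteration)
Unrolling 5 iterations:
  Iteration 1: ADD, SUB, STORE (3 ops)
  Iteration 2: ADD, SUB, STORE (3 ops)
  Iteration 3: ADD, SUB, STORE (3 ops)
  Iteration 4: ADD, SUB, STORE (3 ops)
  Iteration 5: ADD, SUB, STORE (3 ops)
Total: 5 iterations * 3 ops/iter = 15 operations

15


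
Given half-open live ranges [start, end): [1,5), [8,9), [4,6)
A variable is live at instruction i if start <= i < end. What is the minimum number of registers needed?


Live ranges:
  Var0: [1, 5)
  Var1: [8, 9)
  Var2: [4, 6)
Sweep-line events (position, delta, active):
  pos=1 start -> active=1
  pos=4 start -> active=2
  pos=5 end -> active=1
  pos=6 end -> active=0
  pos=8 start -> active=1
  pos=9 end -> active=0
Maximum simultaneous active: 2
Minimum registers needed: 2

2


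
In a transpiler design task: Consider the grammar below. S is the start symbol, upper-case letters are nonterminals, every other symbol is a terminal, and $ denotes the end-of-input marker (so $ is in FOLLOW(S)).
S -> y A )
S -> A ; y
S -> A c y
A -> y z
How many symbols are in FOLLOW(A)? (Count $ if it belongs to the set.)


S is the start symbol and does not occur in any rule body, so FOLLOW(S) = {$}.
Examining every occurrence of A in a rule body:
  S -> y A ) : A is followed by terminal ')' -> add ')'
  S -> A ; y : A is followed by terminal ';' -> add ';'
  S -> A c y : A is followed by terminal 'c' -> add 'c'
  A -> y z : A does not occur in the body -> contributes nothing
FOLLOW(A) = {), ;, c}
Count: 3

3


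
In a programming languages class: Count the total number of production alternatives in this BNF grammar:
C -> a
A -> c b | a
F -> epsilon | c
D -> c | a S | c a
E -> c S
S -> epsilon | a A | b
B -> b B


Counting alternatives per rule:
  C: 1 alternative(s)
  A: 2 alternative(s)
  F: 2 alternative(s)
  D: 3 alternative(s)
  E: 1 alternative(s)
  S: 3 alternative(s)
  B: 1 alternative(s)
Sum: 1 + 2 + 2 + 3 + 1 + 3 + 1 = 13

13


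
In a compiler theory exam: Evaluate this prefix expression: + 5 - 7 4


Parsing prefix expression: + 5 - 7 4
Step 1: Innermost operation '- 7 4'
  7 - 4 = 3
Step 2: Outer operation '+ 5 [3]'
  5 + 3 = 8

8


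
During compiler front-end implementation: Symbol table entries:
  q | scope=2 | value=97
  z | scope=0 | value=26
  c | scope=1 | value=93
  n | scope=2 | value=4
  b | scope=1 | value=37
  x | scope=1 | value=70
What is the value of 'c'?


Searching symbol table for 'c':
  q | scope=2 | value=97
  z | scope=0 | value=26
  c | scope=1 | value=93 <- MATCH
  n | scope=2 | value=4
  b | scope=1 | value=37
  x | scope=1 | value=70
Found 'c' at scope 1 with value 93

93


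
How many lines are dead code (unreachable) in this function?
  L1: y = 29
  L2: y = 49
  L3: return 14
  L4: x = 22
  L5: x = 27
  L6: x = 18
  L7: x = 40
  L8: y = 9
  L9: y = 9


Analyzing control flow:
  L1: reachable (before return)
  L2: reachable (before return)
  L3: reachable (return statement)
  L4: DEAD (after return at L3)
  L5: DEAD (after return at L3)
  L6: DEAD (after return at L3)
  L7: DEAD (after return at L3)
  L8: DEAD (after return at L3)
  L9: DEAD (after return at L3)
Return at L3, total lines = 9
Dead lines: L4 through L9
Count: 6

6


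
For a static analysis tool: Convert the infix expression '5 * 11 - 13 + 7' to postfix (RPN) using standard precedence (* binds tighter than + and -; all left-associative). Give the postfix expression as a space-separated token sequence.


Applying the shunting-yard algorithm:
  Operand 5 -> output
  Push '*' onto operator stack -> op-stack: [*]
  Operand 11 -> output
  See '-' (prec 1); top '*' (prec 2) >= it -> pop '*' to output
  Push '-' onto operator stack -> op-stack: [-]
  Operand 13 -> output
  See '+' (prec 1); top '-' (prec 1) >= it -> pop '-' to output
  Push '+' onto operator stack -> op-stack: [+]
  Operand 7 -> output
  End of input: pop '+' to output
Postfix result: 5 11 * 13 - 7 +

5 11 * 13 - 7 +


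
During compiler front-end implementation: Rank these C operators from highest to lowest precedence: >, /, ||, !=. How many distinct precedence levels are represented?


Looking up precedence for each operator:
  > -> precedence 4
  / -> precedence 6
  || -> precedence 1
  != -> precedence 3
Sorted highest to lowest: /, >, !=, ||
Distinct precedence values: [6, 4, 3, 1]
Number of distinct levels: 4

4


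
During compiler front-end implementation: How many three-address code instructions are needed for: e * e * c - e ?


Expression: e * e * c - e
Generating three-address code (respecting * over +/- precedence):
  Instruction 1: t1 = e * e
  Instruction 2: t2 = t1 * c
  Instruction 3: t3 = t2 - e
Total instructions: 3

3


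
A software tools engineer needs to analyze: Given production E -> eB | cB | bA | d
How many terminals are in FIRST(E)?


Production: E -> eB | cB | bA | d
Examining each alternative for leading terminals:
  E -> eB : first terminal = 'e'
  E -> cB : first terminal = 'c'
  E -> bA : first terminal = 'b'
  E -> d : first terminal = 'd'
FIRST(E) = {b, c, d, e}
Count: 4

4


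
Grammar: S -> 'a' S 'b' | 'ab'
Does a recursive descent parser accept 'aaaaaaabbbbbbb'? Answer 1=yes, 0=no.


Grammar accepts strings of the form a^n b^n (n >= 1)
Word: 'aaaaaaabbbbbbb'
Counting: 7 a's and 7 b's
Check: 7 == 7? Yes
Derivation (S -> aSb applied 6 time(s), then S -> ab): S => aSb => aaSbb => aaaSbbb => aaaaSbbbb => aaaaaSbbbbb => aaaaaaSbbbbbb => aaaaaaabbbbbbb
Accepted

1


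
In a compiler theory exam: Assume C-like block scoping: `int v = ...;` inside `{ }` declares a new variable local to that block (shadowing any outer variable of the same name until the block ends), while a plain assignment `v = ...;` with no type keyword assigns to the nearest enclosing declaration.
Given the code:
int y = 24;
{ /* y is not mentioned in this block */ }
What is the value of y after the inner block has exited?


Analyzing scoping rules:
Outer scope: declares y = 24
Inner block: y is neither redeclared nor assigned -> unchanged
After the block -> 24
Result: 24

24


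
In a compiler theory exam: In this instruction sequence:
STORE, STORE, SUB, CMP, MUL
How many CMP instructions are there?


Scanning instruction sequence for CMP:
  Position 1: STORE
  Position 2: STORE
  Position 3: SUB
  Position 4: CMP <- MATCH
  Position 5: MUL
Matches at positions: [4]
Total CMP count: 1

1


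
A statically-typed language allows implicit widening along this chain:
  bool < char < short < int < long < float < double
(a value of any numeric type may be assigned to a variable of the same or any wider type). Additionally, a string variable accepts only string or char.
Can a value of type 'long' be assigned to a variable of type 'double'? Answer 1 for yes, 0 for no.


Target variable type: double
Source value type: long
Numeric ranks: long=4, double=6
Widening allowed iff rank(source) <= rank(target): 4 <= 6? Yes
Result: 1

1


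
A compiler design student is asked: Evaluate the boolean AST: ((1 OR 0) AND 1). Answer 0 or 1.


Step 1: Evaluate inner node
  1 OR 0 = 1
Step 2: Evaluate root node
  1 AND 1 = 1

1


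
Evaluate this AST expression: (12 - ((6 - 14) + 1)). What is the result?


Expression: (12 - ((6 - 14) + 1))
Evaluating step by step:
  6 - 14 = -8
  -8 + 1 = -7
  12 - -7 = 19
Result: 19

19


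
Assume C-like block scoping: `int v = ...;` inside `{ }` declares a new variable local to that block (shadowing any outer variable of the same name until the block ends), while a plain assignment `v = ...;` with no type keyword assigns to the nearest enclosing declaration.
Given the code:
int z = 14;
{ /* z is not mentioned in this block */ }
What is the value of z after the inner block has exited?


Analyzing scoping rules:
Outer scope: declares z = 14
Inner block: z is neither redeclared nor assigned -> unchanged
After the block -> 14
Result: 14

14


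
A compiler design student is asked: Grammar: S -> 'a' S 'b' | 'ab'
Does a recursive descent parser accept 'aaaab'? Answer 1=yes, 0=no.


Grammar accepts strings of the form a^n b^n (n >= 1)
Word: 'aaaab'
Counting: 4 a's and 1 b's
Check: 4 == 1? No
Mismatch: a-count != b-count
Rejected

0


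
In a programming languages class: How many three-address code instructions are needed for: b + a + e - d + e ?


Expression: b + a + e - d + e
Generating three-address code (respecting * over +/- precedence):
  Instruction 1: t1 = b + a
  Instruction 2: t2 = t1 + e
  Instruction 3: t3 = t2 - d
  Instruction 4: t4 = t3 + e
Total instructions: 4

4


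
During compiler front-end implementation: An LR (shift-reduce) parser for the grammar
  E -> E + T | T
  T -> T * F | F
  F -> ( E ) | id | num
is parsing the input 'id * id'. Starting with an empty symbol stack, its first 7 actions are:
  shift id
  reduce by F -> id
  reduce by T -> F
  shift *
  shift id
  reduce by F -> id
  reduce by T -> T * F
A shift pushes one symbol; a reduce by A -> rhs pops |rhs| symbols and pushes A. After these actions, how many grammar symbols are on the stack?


Tracking the symbol stack through each action:
  Action 1: shift 'id' : push -> stack = [id] (size 1)
  Action 2: reduce by F -> id : pop 1, push F -> stack = [F] (size 1)
  Action 3: reduce by T -> F : pop 1, push T -> stack = [T] (size 1)
  Action 4: shift '*' : push -> stack = [T, *] (size 2)
  Action 5: shift 'id' : push -> stack = [T, *, id] (size 3)
  Action 6: reduce by F -> id : pop 1, push F -> stack = [T, *, F] (size 3)
  Action 7: reduce by T -> T * F : pop 3, push T -> stack = [T] (size 1)
Final stack size: 1

1


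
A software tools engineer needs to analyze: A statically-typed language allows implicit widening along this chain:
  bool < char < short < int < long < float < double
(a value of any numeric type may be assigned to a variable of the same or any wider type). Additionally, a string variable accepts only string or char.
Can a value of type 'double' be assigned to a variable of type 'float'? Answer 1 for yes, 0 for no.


Target variable type: float
Source value type: double
Numeric ranks: double=6, float=5
Widening allowed iff rank(source) <= rank(target): 6 <= 5? No
Result: 0

0


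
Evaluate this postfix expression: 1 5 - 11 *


Processing tokens left to right:
Push 1, Push 5
Pop 1 and 5, compute 1 - 5 = -4, push -4
Push 11
Pop -4 and 11, compute -4 * 11 = -44, push -44
Stack result: -44

-44


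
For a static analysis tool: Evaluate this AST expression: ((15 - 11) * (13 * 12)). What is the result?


Expression: ((15 - 11) * (13 * 12))
Evaluating step by step:
  15 - 11 = 4
  13 * 12 = 156
  4 * 156 = 624
Result: 624

624


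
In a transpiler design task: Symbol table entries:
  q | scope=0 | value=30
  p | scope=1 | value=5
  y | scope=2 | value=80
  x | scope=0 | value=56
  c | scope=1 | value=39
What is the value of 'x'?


Searching symbol table for 'x':
  q | scope=0 | value=30
  p | scope=1 | value=5
  y | scope=2 | value=80
  x | scope=0 | value=56 <- MATCH
  c | scope=1 | value=39
Found 'x' at scope 0 with value 56

56


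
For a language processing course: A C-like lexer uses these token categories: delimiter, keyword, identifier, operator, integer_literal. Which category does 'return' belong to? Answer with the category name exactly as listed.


Token: 'return'
Checking categories:
  identifier: no
  integer_literal: no
  operator: no
  keyword: YES
  delimiter: no
Category: keyword

keyword


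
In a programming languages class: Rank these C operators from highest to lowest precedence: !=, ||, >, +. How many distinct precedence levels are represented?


Looking up precedence for each operator:
  != -> precedence 3
  || -> precedence 1
  > -> precedence 4
  + -> precedence 5
Sorted highest to lowest: +, >, !=, ||
Distinct precedence values: [5, 4, 3, 1]
Number of distinct levels: 4

4


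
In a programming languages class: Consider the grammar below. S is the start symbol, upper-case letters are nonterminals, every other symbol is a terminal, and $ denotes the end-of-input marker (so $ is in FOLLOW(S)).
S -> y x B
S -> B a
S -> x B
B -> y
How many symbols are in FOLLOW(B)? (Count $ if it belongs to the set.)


S is the start symbol and does not occur in any rule body, so FOLLOW(S) = {$}.
Examining every occurrence of B in a rule body:
  S -> y x B : B is at the right end -> add FOLLOW(S) = {$}
  S -> B a : B is followed by terminal 'a' -> add 'a'
  S -> x B : B is at the right end -> add FOLLOW(S) = {$} (already in the set)
  B -> y : B does not occur in the body -> contributes nothing
FOLLOW(B) = {a, $}
Count: 2

2


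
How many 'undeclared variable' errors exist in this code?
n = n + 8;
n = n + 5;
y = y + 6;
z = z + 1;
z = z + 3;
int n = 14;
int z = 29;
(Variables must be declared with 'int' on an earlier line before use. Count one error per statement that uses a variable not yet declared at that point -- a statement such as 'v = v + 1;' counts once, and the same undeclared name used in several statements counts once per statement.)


Scanning code line by line:
  Line 1: use 'n' -> ERROR (undeclared)
  Line 2: use 'n' -> ERROR (undeclared)
  Line 3: use 'y' -> ERROR (undeclared)
  Line 4: use 'z' -> ERROR (undeclared)
  Line 5: use 'z' -> ERROR (undeclared)
  Line 6: declare 'n' -> declared = ['n']
  Line 7: declare 'z' -> declared = ['n', 'z']
Total undeclared variable errors: 5

5


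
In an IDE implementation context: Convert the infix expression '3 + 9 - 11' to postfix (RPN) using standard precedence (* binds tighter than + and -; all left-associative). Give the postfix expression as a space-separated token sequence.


Applying the shunting-yard algorithm:
  Operand 3 -> output
  Push '+' onto operator stack -> op-stack: [+]
  Operand 9 -> output
  See '-' (prec 1); top '+' (prec 1) >= it -> pop '+' to output
  Push '-' onto operator stack -> op-stack: [-]
  Operand 11 -> output
  End of input: pop '-' to output
Postfix result: 3 9 + 11 -

3 9 + 11 -


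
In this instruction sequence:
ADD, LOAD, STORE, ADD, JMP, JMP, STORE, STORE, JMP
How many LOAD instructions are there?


Scanning instruction sequence for LOAD:
  Position 1: ADD
  Position 2: LOAD <- MATCH
  Position 3: STORE
  Position 4: ADD
  Position 5: JMP
  Position 6: JMP
  Position 7: STORE
  Position 8: STORE
  Position 9: JMP
Matches at positions: [2]
Total LOAD count: 1

1


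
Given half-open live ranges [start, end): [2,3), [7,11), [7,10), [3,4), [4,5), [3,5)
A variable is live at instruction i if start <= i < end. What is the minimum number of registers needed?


Live ranges:
  Var0: [2, 3)
  Var1: [7, 11)
  Var2: [7, 10)
  Var3: [3, 4)
  Var4: [4, 5)
  Var5: [3, 5)
Sweep-line events (position, delta, active):
  pos=2 start -> active=1
  pos=3 end -> active=0
  pos=3 start -> active=1
  pos=3 start -> active=2
  pos=4 end -> active=1
  pos=4 start -> active=2
  pos=5 end -> active=1
  pos=5 end -> active=0
  pos=7 start -> active=1
  pos=7 start -> active=2
  pos=10 end -> active=1
  pos=11 end -> active=0
Maximum simultaneous active: 2
Minimum registers needed: 2

2


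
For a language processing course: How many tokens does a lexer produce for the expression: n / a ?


Scanning 'n / a'
Token 1: 'n' -> identifier
Token 2: '/' -> operator
Token 3: 'a' -> identifier
Total tokens: 3

3


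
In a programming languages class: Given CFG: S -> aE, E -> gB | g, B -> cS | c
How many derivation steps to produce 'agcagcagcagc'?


Grammar: S -> aE, E -> gB | g, B -> cS | c
Deriving 'agcagcagcagc':
Step 1: S -> aE => aE
Step 2: E -> gB => agB
Step 3: B -> cS => agcS
Step 4: S -> aE => agcaE
Step 5: E -> gB => agcagB
Step 6: B -> cS => agcagcS
Step 7: S -> aE => agcagcaE
Step 8: E -> gB => agcagcagB
Step 9: B -> cS => agcagcagcS
Step 10: S -> aE => agcagcagcaE
Step 11: E -> gB => agcagcagcagB
Step 12: B -> c => agcagcagcagc
Total derivation steps: 12

12


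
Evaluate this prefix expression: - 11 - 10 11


Parsing prefix expression: - 11 - 10 11
Step 1: Innermost operation '- 10 11'
  10 - 11 = -1
Step 2: Outer operation '- 11 [-1]'
  11 - -1 = 12

12


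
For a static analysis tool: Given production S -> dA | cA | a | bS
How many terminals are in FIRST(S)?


Production: S -> dA | cA | a | bS
Examining each alternative for leading terminals:
  S -> dA : first terminal = 'd'
  S -> cA : first terminal = 'c'
  S -> a : first terminal = 'a'
  S -> bS : first terminal = 'b'
FIRST(S) = {a, b, c, d}
Count: 4

4


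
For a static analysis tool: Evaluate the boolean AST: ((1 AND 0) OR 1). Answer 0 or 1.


Step 1: Evaluate inner node
  1 AND 0 = 0
Step 2: Evaluate root node
  0 OR 1 = 1

1


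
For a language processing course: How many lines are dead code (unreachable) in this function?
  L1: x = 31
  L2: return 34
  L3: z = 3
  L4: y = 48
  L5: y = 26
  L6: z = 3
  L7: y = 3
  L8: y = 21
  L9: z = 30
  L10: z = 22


Analyzing control flow:
  L1: reachable (before return)
  L2: reachable (return statement)
  L3: DEAD (after return at L2)
  L4: DEAD (after return at L2)
  L5: DEAD (after return at L2)
  L6: DEAD (after return at L2)
  L7: DEAD (after return at L2)
  L8: DEAD (after return at L2)
  L9: DEAD (after return at L2)
  L10: DEAD (after return at L2)
Return at L2, total lines = 10
Dead lines: L3 through L10
Count: 8

8


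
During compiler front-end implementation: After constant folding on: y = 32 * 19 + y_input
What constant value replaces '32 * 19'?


Identifying constant sub-expression:
  Original: y = 32 * 19 + y_input
  32 and 19 are both compile-time constants
  Evaluating: 32 * 19 = 608
  After folding: y = 608 + y_input

608


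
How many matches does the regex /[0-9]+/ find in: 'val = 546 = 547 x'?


Pattern: /[0-9]+/ (int literals)
Input: 'val = 546 = 547 x'
Scanning for matches:
  Match 1: '546'
  Match 2: '547'
Total matches: 2

2


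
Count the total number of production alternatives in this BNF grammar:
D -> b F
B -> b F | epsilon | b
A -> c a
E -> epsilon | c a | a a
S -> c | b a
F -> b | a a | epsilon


Counting alternatives per rule:
  D: 1 alternative(s)
  B: 3 alternative(s)
  A: 1 alternative(s)
  E: 3 alternative(s)
  S: 2 alternative(s)
  F: 3 alternative(s)
Sum: 1 + 3 + 1 + 3 + 2 + 3 = 13

13


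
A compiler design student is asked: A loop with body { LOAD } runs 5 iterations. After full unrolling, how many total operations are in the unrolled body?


Loop body operations: LOAD (1 op per iteration)
Unrolling 5 iterations:
  Iteration 1: LOAD (1 ops)
  Iteration 2: LOAD (1 ops)
  Iteration 3: LOAD (1 ops)
  Iteration 4: LOAD (1 ops)
  Iteration 5: LOAD (1 ops)
Total: 5 iterations * 1 ops/iter = 5 operations

5


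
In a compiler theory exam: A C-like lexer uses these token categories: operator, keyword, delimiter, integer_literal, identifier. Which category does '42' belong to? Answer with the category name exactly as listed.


Token: '42'
Checking categories:
  identifier: no
  integer_literal: YES
  operator: no
  keyword: no
  delimiter: no
Category: integer_literal

integer_literal


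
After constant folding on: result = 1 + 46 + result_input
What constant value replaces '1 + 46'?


Identifying constant sub-expression:
  Original: result = 1 + 46 + result_input
  1 and 46 are both compile-time constants
  Evaluating: 1 + 46 = 47
  After folding: result = 47 + result_input

47


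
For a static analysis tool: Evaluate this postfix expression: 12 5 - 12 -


Processing tokens left to right:
Push 12, Push 5
Pop 12 and 5, compute 12 - 5 = 7, push 7
Push 12
Pop 7 and 12, compute 7 - 12 = -5, push -5
Stack result: -5

-5


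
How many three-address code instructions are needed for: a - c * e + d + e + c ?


Expression: a - c * e + d + e + c
Generating three-address code (respecting * over +/- precedence):
  Instruction 1: t1 = c * e
  Instruction 2: t2 = a - t1
  Instruction 3: t3 = t2 + d
  Instruction 4: t4 = t3 + e
  Instruction 5: t5 = t4 + c
Total instructions: 5

5


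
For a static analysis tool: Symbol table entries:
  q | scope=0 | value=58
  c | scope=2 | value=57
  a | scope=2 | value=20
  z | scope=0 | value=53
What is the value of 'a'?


Searching symbol table for 'a':
  q | scope=0 | value=58
  c | scope=2 | value=57
  a | scope=2 | value=20 <- MATCH
  z | scope=0 | value=53
Found 'a' at scope 2 with value 20

20


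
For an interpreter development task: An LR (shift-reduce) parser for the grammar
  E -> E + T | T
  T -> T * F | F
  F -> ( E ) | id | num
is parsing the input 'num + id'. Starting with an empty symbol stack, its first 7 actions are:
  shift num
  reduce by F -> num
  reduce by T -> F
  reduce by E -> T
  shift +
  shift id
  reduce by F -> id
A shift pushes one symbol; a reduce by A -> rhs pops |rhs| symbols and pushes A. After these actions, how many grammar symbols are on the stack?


Tracking the symbol stack through each action:
  Action 1: shift 'num' : push -> stack = [num] (size 1)
  Action 2: reduce by F -> num : pop 1, push F -> stack = [F] (size 1)
  Action 3: reduce by T -> F : pop 1, push T -> stack = [T] (size 1)
  Action 4: reduce by E -> T : pop 1, push E -> stack = [E] (size 1)
  Action 5: shift '+' : push -> stack = [E, +] (size 2)
  Action 6: shift 'id' : push -> stack = [E, +, id] (size 3)
  Action 7: reduce by F -> id : pop 1, push F -> stack = [E, +, F] (size 3)
Final stack size: 3

3


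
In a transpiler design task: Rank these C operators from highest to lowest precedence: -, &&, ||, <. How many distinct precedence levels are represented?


Looking up precedence for each operator:
  - -> precedence 5
  && -> precedence 2
  || -> precedence 1
  < -> precedence 4
Sorted highest to lowest: -, <, &&, ||
Distinct precedence values: [5, 4, 2, 1]
Number of distinct levels: 4

4


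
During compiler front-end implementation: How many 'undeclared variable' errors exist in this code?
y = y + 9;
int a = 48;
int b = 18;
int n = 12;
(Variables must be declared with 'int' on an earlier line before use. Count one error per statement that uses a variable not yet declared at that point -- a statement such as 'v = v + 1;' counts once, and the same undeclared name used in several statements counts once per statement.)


Scanning code line by line:
  Line 1: use 'y' -> ERROR (undeclared)
  Line 2: declare 'a' -> declared = ['a']
  Line 3: declare 'b' -> declared = ['a', 'b']
  Line 4: declare 'n' -> declared = ['a', 'b', 'n']
Total undeclared variable errors: 1

1


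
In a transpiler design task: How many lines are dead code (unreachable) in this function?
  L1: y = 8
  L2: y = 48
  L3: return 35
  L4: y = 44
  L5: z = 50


Analyzing control flow:
  L1: reachable (before return)
  L2: reachable (before return)
  L3: reachable (return statement)
  L4: DEAD (after return at L3)
  L5: DEAD (after return at L3)
Return at L3, total lines = 5
Dead lines: L4 through L5
Count: 2

2


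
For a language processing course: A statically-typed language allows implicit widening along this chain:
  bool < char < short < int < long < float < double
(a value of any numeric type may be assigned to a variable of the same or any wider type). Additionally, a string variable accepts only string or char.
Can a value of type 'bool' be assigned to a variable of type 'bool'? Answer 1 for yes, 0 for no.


Target variable type: bool
Source value type: bool
Numeric ranks: bool=0, bool=0
Widening allowed iff rank(source) <= rank(target): 0 <= 0? Yes
Result: 1

1


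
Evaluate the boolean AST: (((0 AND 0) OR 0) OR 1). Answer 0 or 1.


Step 1: Evaluate inner node
  0 AND 0 = 0
Step 2: Evaluate next node
  0 OR 0 = 0
Step 3: Evaluate root node
  0 OR 1 = 1

1


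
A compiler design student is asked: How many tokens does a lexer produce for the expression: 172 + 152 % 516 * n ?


Scanning '172 + 152 % 516 * n'
Token 1: '172' -> integer_literal
Token 2: '+' -> operator
Token 3: '152' -> integer_literal
Token 4: '%' -> operator
Token 5: '516' -> integer_literal
Token 6: '*' -> operator
Token 7: 'n' -> identifier
Total tokens: 7

7


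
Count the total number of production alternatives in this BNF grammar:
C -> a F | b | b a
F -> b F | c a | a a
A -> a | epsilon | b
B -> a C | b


Counting alternatives per rule:
  C: 3 alternative(s)
  F: 3 alternative(s)
  A: 3 alternative(s)
  B: 2 alternative(s)
Sum: 3 + 3 + 3 + 2 = 11

11


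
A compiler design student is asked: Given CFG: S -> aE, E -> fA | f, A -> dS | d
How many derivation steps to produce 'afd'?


Grammar: S -> aE, E -> fA | f, A -> dS | d
Deriving 'afd':
Step 1: S -> aE => aE
Step 2: E -> fA => afA
Step 3: A -> d => afd
Total derivation steps: 3

3


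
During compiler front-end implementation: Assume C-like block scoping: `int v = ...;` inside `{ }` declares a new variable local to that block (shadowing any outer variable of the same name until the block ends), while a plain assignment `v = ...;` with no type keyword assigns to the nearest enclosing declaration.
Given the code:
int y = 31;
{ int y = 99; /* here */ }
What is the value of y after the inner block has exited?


Analyzing scoping rules:
Outer scope: declares y = 31
Inner block: 'int y = 99;' declares a NEW y that shadows the outer one
When the block exits the inner y goes out of scope; the outer y was never modified -> 31
Result: 31

31


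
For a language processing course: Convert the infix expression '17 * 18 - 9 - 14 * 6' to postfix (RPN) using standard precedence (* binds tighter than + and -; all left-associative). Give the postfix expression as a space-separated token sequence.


Applying the shunting-yard algorithm:
  Operand 17 -> output
  Push '*' onto operator stack -> op-stack: [*]
  Operand 18 -> output
  See '-' (prec 1); top '*' (prec 2) >= it -> pop '*' to output
  Push '-' onto operator stack -> op-stack: [-]
  Operand 9 -> output
  See '-' (prec 1); top '-' (prec 1) >= it -> pop '-' to output
  Push '-' onto operator stack -> op-stack: [-]
  Operand 14 -> output
  Push '*' onto operator stack -> op-stack: [-, *]
  Operand 6 -> output
  End of input: pop '*' to output
  End of input: pop '-' to output
Postfix result: 17 18 * 9 - 14 6 * -

17 18 * 9 - 14 6 * -


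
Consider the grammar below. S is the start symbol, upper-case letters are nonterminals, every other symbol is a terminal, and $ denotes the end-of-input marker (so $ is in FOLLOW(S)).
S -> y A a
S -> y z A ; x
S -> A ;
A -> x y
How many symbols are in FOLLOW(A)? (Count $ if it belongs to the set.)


S is the start symbol and does not occur in any rule body, so FOLLOW(S) = {$}.
Examining every occurrence of A in a rule body:
  S -> y A a : A is followed by terminal 'a' -> add 'a'
  S -> y z A ; x : A is followed by terminal ';' -> add ';'
  S -> A ; : A is followed by terminal ';' -> add ';' (already in the set)
  A -> x y : A does not occur in the body -> contributes nothing
FOLLOW(A) = {;, a}
Count: 2

2


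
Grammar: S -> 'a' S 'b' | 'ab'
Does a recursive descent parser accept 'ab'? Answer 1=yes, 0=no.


Grammar accepts strings of the form a^n b^n (n >= 1)
Word: 'ab'
Counting: 1 a's and 1 b's
Check: 1 == 1? Yes
Derivation (S -> aSb applied 0 time(s), then S -> ab): S => ab
Accepted

1


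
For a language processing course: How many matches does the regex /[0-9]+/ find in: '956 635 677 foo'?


Pattern: /[0-9]+/ (int literals)
Input: '956 635 677 foo'
Scanning for matches:
  Match 1: '956'
  Match 2: '635'
  Match 3: '677'
Total matches: 3

3


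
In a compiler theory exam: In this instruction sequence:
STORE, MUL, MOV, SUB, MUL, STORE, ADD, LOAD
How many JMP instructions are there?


Scanning instruction sequence for JMP:
  Position 1: STORE
  Position 2: MUL
  Position 3: MOV
  Position 4: SUB
  Position 5: MUL
  Position 6: STORE
  Position 7: ADD
  Position 8: LOAD
Matches at positions: []
Total JMP count: 0

0


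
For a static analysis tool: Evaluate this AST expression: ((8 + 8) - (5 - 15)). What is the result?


Expression: ((8 + 8) - (5 - 15))
Evaluating step by step:
  8 + 8 = 16
  5 - 15 = -10
  16 - -10 = 26
Result: 26

26


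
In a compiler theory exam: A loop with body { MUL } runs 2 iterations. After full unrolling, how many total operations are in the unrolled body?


Loop body operations: MUL (1 op per iteration)
Unrolling 2 iterations:
  Iteration 1: MUL (1 ops)
  Iteration 2: MUL (1 ops)
Total: 2 iterations * 1 ops/iter = 2 operations

2


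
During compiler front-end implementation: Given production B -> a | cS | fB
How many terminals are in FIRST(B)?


Production: B -> a | cS | fB
Examining each alternative for leading terminals:
  B -> a : first terminal = 'a'
  B -> cS : first terminal = 'c'
  B -> fB : first terminal = 'f'
FIRST(B) = {a, c, f}
Count: 3

3


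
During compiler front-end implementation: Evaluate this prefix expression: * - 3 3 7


Parsing prefix expression: * - 3 3 7
Step 1: Innermost operation '- 3 3'
  3 - 3 = 0
Step 2: Outer operation '* [0] 7'
  0 * 7 = 0

0


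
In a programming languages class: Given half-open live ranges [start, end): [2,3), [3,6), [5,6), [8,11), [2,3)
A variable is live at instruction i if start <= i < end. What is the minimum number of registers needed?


Live ranges:
  Var0: [2, 3)
  Var1: [3, 6)
  Var2: [5, 6)
  Var3: [8, 11)
  Var4: [2, 3)
Sweep-line events (position, delta, active):
  pos=2 start -> active=1
  pos=2 start -> active=2
  pos=3 end -> active=1
  pos=3 end -> active=0
  pos=3 start -> active=1
  pos=5 start -> active=2
  pos=6 end -> active=1
  pos=6 end -> active=0
  pos=8 start -> active=1
  pos=11 end -> active=0
Maximum simultaneous active: 2
Minimum registers needed: 2

2


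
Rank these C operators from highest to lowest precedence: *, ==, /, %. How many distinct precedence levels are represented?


Looking up precedence for each operator:
  * -> precedence 6
  == -> precedence 3
  / -> precedence 6
  % -> precedence 6
Sorted highest to lowest: *, /, %, ==
Distinct precedence values: [6, 3]
Number of distinct levels: 2

2


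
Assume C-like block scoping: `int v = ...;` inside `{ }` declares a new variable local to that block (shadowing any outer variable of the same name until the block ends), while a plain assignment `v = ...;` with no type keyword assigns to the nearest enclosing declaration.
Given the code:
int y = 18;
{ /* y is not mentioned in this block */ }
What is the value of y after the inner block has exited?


Analyzing scoping rules:
Outer scope: declares y = 18
Inner block: y is neither redeclared nor assigned -> unchanged
After the block -> 18
Result: 18

18


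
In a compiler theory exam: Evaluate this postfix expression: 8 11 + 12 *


Processing tokens left to right:
Push 8, Push 11
Pop 8 and 11, compute 8 + 11 = 19, push 19
Push 12
Pop 19 and 12, compute 19 * 12 = 228, push 228
Stack result: 228

228


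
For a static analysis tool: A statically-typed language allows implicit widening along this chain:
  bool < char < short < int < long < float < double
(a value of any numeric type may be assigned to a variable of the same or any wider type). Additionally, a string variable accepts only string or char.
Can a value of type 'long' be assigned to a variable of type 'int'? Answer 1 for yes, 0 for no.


Target variable type: int
Source value type: long
Numeric ranks: long=4, int=3
Widening allowed iff rank(source) <= rank(target): 4 <= 3? No
Result: 0

0
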